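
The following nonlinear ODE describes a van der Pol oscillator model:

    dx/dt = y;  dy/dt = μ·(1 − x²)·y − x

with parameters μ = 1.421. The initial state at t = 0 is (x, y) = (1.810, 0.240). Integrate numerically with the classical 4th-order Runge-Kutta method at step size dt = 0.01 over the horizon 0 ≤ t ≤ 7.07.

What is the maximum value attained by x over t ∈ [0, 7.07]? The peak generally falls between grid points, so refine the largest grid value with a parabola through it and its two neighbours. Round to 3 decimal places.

t=0.000: state=(1.810, 0.240)
step 1 (dt=0.01): k1=(0.240, -2.586), k2=(0.227, -2.547), k3=(0.227, -2.548), k4=(0.215, -2.509); state += dt/6·(k1+2k2+2k3+k4)
t=0.010: state=(1.812, 0.215)
t=0.020: state=(1.814, 0.190)
t=0.030: state=(1.816, 0.166)
continuing one RK4 step at a time; state shown every 25 steps (Δt=0.25):
t=0.250: state=(1.807, -0.205)
t=0.500: state=(1.727, -0.408)
t=0.750: state=(1.610, -0.527)
t=1.000: state=(1.465, -0.631)
t=1.250: state=(1.293, -0.755)
t=1.500: state=(1.084, -0.929)
t=1.750: state=(0.820, -1.202)
t=2.000: state=(0.468, -1.653)
t=2.250: state=(-0.029, -2.369)
t=2.500: state=(-0.721, -3.085)
t=2.750: state=(-1.464, -2.556)
t=3.000: state=(-1.903, -0.971)
t=3.250: state=(-2.012, -0.039)
t=3.500: state=(-1.973, 0.295)
t=3.750: state=(-1.881, 0.423)
t=4.000: state=(-1.765, 0.498)
t=4.250: state=(-1.633, 0.566)
t=4.500: state=(-1.481, 0.649)
t=4.750: state=(-1.305, 0.762)
t=5.000: state=(-1.095, 0.931)
t=5.250: state=(-0.832, 1.197)
t=5.500: state=(-0.482, 1.642)
t=5.750: state=(0.012, 2.353)
t=6.000: state=(0.700, 3.083)
t=6.250: state=(1.449, 2.599)
t=6.500: state=(1.899, 1.007)
t=6.750: state=(2.014, 0.053)
t=7.000: state=(1.976, -0.290)
t=7.070: state=(1.954, -0.338)
largest grid value and its neighbours: x(6.760)=2.01404, x(6.770)=2.01424, x(6.780)=2.01424
parabola through these three points peaks at t≈6.775 with x≈2.01427

max x = 2.014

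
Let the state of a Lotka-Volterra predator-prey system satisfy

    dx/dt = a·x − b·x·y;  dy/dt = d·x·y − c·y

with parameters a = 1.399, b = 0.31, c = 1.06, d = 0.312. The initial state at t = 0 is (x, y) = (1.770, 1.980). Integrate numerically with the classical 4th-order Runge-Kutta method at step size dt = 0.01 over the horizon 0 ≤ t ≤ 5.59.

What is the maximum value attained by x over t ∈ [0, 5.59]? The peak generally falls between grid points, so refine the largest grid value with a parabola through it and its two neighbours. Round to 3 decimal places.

t=0.000: state=(1.770, 1.980)
step 1 (dt=0.01): k1=(1.390, -1.005), k2=(1.398, -0.999), k3=(1.398, -0.999), k4=(1.406, -0.992); state += dt/6·(k1+2k2+2k3+k4)
t=0.010: state=(1.784, 1.970)
t=0.020: state=(1.798, 1.960)
t=0.030: state=(1.812, 1.950)
continuing one RK4 step at a time; state shown every 20 steps (Δt=0.2):
t=0.200: state=(2.083, 1.806)
t=0.400: state=(2.473, 1.683)
t=0.600: state=(2.955, 1.612)
t=0.800: state=(3.540, 1.596)
t=1.000: state=(4.237, 1.645)
t=1.200: state=(5.044, 1.777)
t=1.400: state=(5.935, 2.024)
t=1.600: state=(6.844, 2.439)
t=1.800: state=(7.636, 3.104)
t=2.000: state=(8.092, 4.111)
t=2.200: state=(7.960, 5.508)
t=2.400: state=(7.114, 7.157)
t=2.600: state=(5.752, 8.664)
t=2.800: state=(4.305, 9.585)
t=3.000: state=(3.115, 9.756)
t=3.200: state=(2.275, 9.322)
t=3.400: state=(1.728, 8.534)
t=3.600: state=(1.386, 7.601)
t=3.800: state=(1.179, 6.658)
t=4.000: state=(1.061, 5.774)
t=4.200: state=(1.006, 4.980)
t=4.400: state=(0.999, 4.288)
t=4.600: state=(1.033, 3.695)
t=4.800: state=(1.104, 3.195)
t=5.000: state=(1.214, 2.778)
t=5.200: state=(1.367, 2.435)
t=5.400: state=(1.568, 2.158)
t=5.590: state=(1.813, 1.950)
largest grid value and its neighbours: x(2.050)=8.12353, x(2.060)=8.12492, x(2.070)=8.12464
parabola through these three points peaks at t≈2.063 with x≈8.12501

max x = 8.125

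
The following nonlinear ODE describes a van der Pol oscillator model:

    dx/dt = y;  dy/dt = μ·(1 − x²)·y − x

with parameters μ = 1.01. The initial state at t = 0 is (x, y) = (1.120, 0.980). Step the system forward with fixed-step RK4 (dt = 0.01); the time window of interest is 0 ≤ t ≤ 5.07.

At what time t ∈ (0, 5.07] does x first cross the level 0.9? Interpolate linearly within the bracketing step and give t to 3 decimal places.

t=0.000: state=(1.120, 0.980)
step 1 (dt=0.01): k1=(0.980, -1.372), k2=(0.973, -1.386), k3=(0.973, -1.386), k4=(0.966, -1.399); state += dt/6·(k1+2k2+2k3+k4)
t=0.010: state=(1.130, 0.966)
t=0.020: state=(1.139, 0.952)
t=0.030: state=(1.149, 0.938)
continuing one RK4 step at a time; state shown every 20 steps (Δt=0.2):
t=0.200: state=(1.286, 0.663)
t=0.400: state=(1.383, 0.318)
t=0.600: state=(1.415, 0.007)
t=0.800: state=(1.390, -0.250)
t=1.000: state=(1.318, -0.461)
t=1.200: state=(1.207, -0.648)
t=1.400: state=(1.059, -0.832)
t=1.570: state=(0.903, -1.005)
next step: t=1.580: state=(0.893, -1.016) — x has crossed 0.9
linear interpolation between t=1.570 (0.90329) and t=1.580 (0.89318) → t≈1.573

t = 1.573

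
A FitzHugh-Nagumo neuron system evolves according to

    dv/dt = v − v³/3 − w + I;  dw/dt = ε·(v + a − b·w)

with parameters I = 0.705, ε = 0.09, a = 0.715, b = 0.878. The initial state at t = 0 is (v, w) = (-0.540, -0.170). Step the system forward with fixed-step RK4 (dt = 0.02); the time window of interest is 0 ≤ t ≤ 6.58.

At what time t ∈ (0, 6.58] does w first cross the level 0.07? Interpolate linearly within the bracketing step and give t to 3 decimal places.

t=0.000: state=(-0.540, -0.170)
step 1 (dt=0.02): k1=(0.387, 0.029), k2=(0.390, 0.030), k3=(0.390, 0.030), k4=(0.392, 0.030); state += dt/6·(k1+2k2+2k3+k4)
t=0.020: state=(-0.532, -0.169)
t=0.040: state=(-0.524, -0.169)
t=0.060: state=(-0.516, -0.168)
continuing one RK4 step at a time; state shown every 25 steps (Δt=0.5):
t=0.500: state=(-0.308, -0.151)
t=1.000: state=(0.041, -0.120)
t=1.500: state=(0.580, -0.071)
t=2.000: state=(1.262, 0.004)
t=2.340: state=(1.628, 0.070)
next step: t=2.360: state=(1.644, 0.074) — w has crossed 0.07
linear interpolation between t=2.340 (0.06983) and t=2.360 (0.07395) → t≈2.341

t = 2.341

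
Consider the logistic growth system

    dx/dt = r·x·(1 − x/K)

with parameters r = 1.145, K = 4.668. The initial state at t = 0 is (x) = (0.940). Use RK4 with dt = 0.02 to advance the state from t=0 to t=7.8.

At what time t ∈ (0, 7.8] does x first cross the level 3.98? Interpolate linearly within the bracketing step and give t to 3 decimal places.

t=0.000: state=(0.940)
step 1 (dt=0.02): k1=(0.860), k2=(0.865), k3=(0.865), k4=(0.871); state += dt/6·(k1+2k2+2k3+k4)
t=0.020: state=(0.957)
t=0.040: state=(0.975)
t=0.060: state=(0.993)
continuing one RK4 step at a time; state shown every 25 steps (Δt=0.5):
t=0.500: state=(1.442)
t=1.000: state=(2.064)
t=1.500: state=(2.727)
t=2.000: state=(3.330)
t=2.500: state=(3.806)
t=2.720: state=(3.969)
next step: t=2.740: state=(3.983) — x has crossed 3.98
linear interpolation between t=2.720 (3.96902) and t=2.740 (3.98252) → t≈2.736

t = 2.736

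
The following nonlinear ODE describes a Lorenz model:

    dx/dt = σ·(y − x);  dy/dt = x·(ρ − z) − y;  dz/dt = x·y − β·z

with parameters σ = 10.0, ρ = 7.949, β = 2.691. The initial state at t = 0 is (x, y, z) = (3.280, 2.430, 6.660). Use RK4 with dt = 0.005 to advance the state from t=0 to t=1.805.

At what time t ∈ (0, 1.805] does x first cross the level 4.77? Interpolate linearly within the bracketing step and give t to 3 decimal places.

t = 0.559

t=0.000: state=(3.280, 2.430, 6.660)
step 1 (dt=0.005): k1=(-8.500, 1.798, -9.952), k2=(-8.243, 1.847, -9.922), k3=(-8.248, 1.848, -9.920), k4=(-7.995, 1.896, -9.888); state += dt/6·(k1+2k2+2k3+k4)
t=0.005: state=(3.239, 2.439, 6.610)
t=0.010: state=(3.200, 2.449, 6.561)
t=0.015: state=(3.164, 2.459, 6.512)
continuing one RK4 step at a time; state shown every 20 steps (Δt=0.1):
t=0.100: state=(2.833, 2.699, 5.757)
t=0.200: state=(2.898, 3.128, 5.123)
t=0.300: state=(3.248, 3.705, 4.833)
t=0.400: state=(3.784, 4.385, 4.946)
t=0.500: state=(4.412, 5.043, 5.489)
t=0.555: state=(4.746, 5.320, 5.952)
next step: t=0.560: state=(4.775, 5.341, 5.998) — x has crossed 4.77
linear interpolation between t=0.555 (4.74612) and t=0.560 (4.77463) → t≈0.559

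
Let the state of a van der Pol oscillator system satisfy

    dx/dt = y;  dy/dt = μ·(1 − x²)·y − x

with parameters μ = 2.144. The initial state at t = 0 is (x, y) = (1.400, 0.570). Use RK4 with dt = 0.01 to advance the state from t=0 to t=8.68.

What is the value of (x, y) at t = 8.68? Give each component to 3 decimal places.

t=0.000: state=(1.400, 0.570)
step 1 (dt=0.01): k1=(0.570, -2.573), k2=(0.557, -2.559), k3=(0.557, -2.559), k4=(0.544, -2.544); state += dt/6·(k1+2k2+2k3+k4)
t=0.010: state=(1.406, 0.544)
t=0.020: state=(1.411, 0.519)
t=0.030: state=(1.416, 0.494)
continuing one RK4 step at a time; state shown every 50 steps (Δt=0.5):
t=0.500: state=(1.442, -0.250)
t=1.000: state=(1.232, -0.569)
t=1.500: state=(0.853, -1.018)
t=2.000: state=(0.043, -2.568)
t=2.500: state=(-1.664, -2.534)
t=3.000: state=(-2.004, 0.168)
t=3.500: state=(-1.867, 0.327)
t=4.000: state=(-1.688, 0.389)
t=4.500: state=(-1.472, 0.485)
t=5.000: state=(-1.187, 0.681)
t=5.500: state=(-0.736, 1.230)
t=6.000: state=(0.291, 3.283)
t=6.500: state=(1.891, 1.306)
t=7.000: state=(1.985, -0.244)
t=7.500: state=(1.833, -0.340)
t=8.000: state=(1.648, -0.405)
t=8.500: state=(1.421, -0.514)
t=8.680: state=(1.323, -0.576)

(x, y) = (1.323, -0.576)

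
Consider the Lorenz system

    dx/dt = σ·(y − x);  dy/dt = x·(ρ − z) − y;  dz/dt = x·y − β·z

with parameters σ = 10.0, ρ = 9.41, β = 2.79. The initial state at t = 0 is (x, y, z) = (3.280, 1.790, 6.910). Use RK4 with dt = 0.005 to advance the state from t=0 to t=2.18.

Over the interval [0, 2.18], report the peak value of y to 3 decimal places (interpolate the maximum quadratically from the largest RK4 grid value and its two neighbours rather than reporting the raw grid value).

max y = 6.969

t=0.000: state=(3.280, 1.790, 6.910)
step 1 (dt=0.005): k1=(-14.900, 6.410, -13.408), k2=(-14.367, 6.410, -13.329), k3=(-14.381, 6.412, -13.327), k4=(-13.860, 6.412, -13.248); state += dt/6·(k1+2k2+2k3+k4)
t=0.005: state=(3.208, 1.822, 6.843)
t=0.010: state=(3.141, 1.854, 6.778)
t=0.015: state=(3.079, 1.886, 6.713)
continuing one RK4 step at a time; state shown every 20 steps (Δt=0.1):
t=0.100: state=(2.577, 2.449, 5.745)
t=0.200: state=(2.776, 3.239, 5.001)
t=0.300: state=(3.434, 4.269, 4.801)
t=0.400: state=(4.409, 5.500, 5.320)
t=0.500: state=(5.526, 6.603, 6.698)
t=0.600: state=(6.390, 6.947, 8.681)
t=0.700: state=(6.507, 6.167, 10.339)
t=0.800: state=(5.803, 4.833, 10.786)
t=0.900: state=(4.785, 3.812, 10.123)
t=1.000: state=(3.982, 3.378, 8.999)
t=1.100: state=(3.590, 3.403, 7.906)
t=1.200: state=(3.583, 3.740, 7.085)
t=1.300: state=(3.877, 4.295, 6.663)
t=1.400: state=(4.387, 4.969, 6.717)
t=1.500: state=(4.992, 5.589, 7.262)
t=1.600: state=(5.510, 5.910, 8.164)
t=1.700: state=(5.732, 5.758, 9.075)
t=1.800: state=(5.565, 5.226, 9.590)
t=1.900: state=(5.125, 4.626, 9.546)
t=2.000: state=(4.646, 4.218, 9.088)
t=2.100: state=(4.312, 4.082, 8.479)
t=2.180: state=(4.199, 4.148, 8.031)
largest grid value and its neighbours: y(0.575)=6.96640, y(0.580)=6.96867, y(0.585)=6.96793
parabola through these three points peaks at t≈0.581 with y≈6.96877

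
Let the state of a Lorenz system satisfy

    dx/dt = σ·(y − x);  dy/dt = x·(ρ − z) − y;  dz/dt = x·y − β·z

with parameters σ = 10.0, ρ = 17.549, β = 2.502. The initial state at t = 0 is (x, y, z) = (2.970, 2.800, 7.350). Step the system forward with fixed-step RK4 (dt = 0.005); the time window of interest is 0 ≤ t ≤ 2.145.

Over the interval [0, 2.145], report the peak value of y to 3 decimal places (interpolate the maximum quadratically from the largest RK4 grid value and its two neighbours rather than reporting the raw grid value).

max y = 13.053

t=0.000: state=(2.970, 2.800, 7.350)
step 1 (dt=0.005): k1=(-1.700, 27.491, -10.074), k2=(-0.970, 27.454, -9.819), k3=(-0.989, 27.471, -9.815), k4=(-0.277, 27.449, -9.558); state += dt/6·(k1+2k2+2k3+k4)
t=0.005: state=(2.965, 2.937, 7.301)
t=0.010: state=(2.967, 3.075, 7.254)
t=0.015: state=(2.976, 3.212, 7.211)
continuing one RK4 step at a time; state shown every 20 steps (Δt=0.1):
t=0.100: state=(3.930, 5.824, 7.003)
t=0.200: state=(6.617, 10.020, 9.182)
t=0.300: state=(10.122, 13.053, 16.210)
t=0.400: state=(10.787, 8.719, 23.653)
t=0.500: state=(6.970, 2.477, 22.686)
t=0.600: state=(3.313, 0.742, 18.265)
t=0.700: state=(1.718, 0.922, 14.380)
t=0.800: state=(1.415, 1.504, 11.354)
t=0.900: state=(1.797, 2.467, 9.115)
t=1.000: state=(2.809, 4.215, 7.769)
t=1.100: state=(4.747, 7.283, 7.967)
t=1.200: state=(7.855, 11.347, 11.529)
t=1.300: state=(10.703, 12.096, 19.361)
t=1.400: state=(9.581, 6.177, 23.804)
t=1.500: state=(5.563, 1.775, 20.985)
t=1.600: state=(2.787, 1.035, 16.776)
t=1.700: state=(1.808, 1.451, 13.292)
t=1.800: state=(1.862, 2.271, 10.639)
t=1.900: state=(2.604, 3.705, 8.863)
t=2.000: state=(4.157, 6.220, 8.377)
t=2.100: state=(6.782, 9.903, 10.479)
t=2.145: state=(8.224, 11.430, 12.799)
largest grid value and its neighbours: y(0.295)=13.03968, y(0.300)=13.05312, y(0.305)=13.04437
parabola through these three points peaks at t≈0.301 with y≈13.05324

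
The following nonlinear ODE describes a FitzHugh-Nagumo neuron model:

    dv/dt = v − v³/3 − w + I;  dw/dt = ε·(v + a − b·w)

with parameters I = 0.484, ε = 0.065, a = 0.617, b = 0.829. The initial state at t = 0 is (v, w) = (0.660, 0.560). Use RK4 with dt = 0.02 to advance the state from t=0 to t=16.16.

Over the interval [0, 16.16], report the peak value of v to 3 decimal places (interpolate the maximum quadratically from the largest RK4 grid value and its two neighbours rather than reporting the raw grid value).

t=0.000: state=(0.660, 0.560)
step 1 (dt=0.02): k1=(0.488, 0.053), k2=(0.490, 0.053), k3=(0.490, 0.053), k4=(0.493, 0.053); state += dt/6·(k1+2k2+2k3+k4)
t=0.020: state=(0.670, 0.561)
t=0.040: state=(0.680, 0.562)
t=0.060: state=(0.690, 0.563)
continuing one RK4 step at a time; state shown every 50 steps (Δt=1):
t=1.000: state=(1.191, 0.628)
t=2.000: state=(1.499, 0.722)
t=3.000: state=(1.543, 0.820)
t=4.000: state=(1.502, 0.912)
t=5.000: state=(1.439, 0.997)
t=6.000: state=(1.369, 1.072)
t=7.000: state=(1.291, 1.139)
t=8.000: state=(1.205, 1.198)
t=9.000: state=(1.106, 1.247)
t=10.000: state=(0.985, 1.287)
t=11.000: state=(0.823, 1.316)
t=12.000: state=(0.569, 1.331)
t=13.000: state=(0.048, 1.322)
t=14.000: state=(-1.151, 1.260)
t=15.000: state=(-1.928, 1.128)
t=16.000: state=(-1.955, 0.984)
t=16.160: state=(-1.949, 0.962)
largest grid value and its neighbours: v(2.780)=1.54483, v(2.800)=1.54484, v(2.820)=1.54481
parabola through these three points peaks at t≈2.794 with v≈1.54484

max v = 1.545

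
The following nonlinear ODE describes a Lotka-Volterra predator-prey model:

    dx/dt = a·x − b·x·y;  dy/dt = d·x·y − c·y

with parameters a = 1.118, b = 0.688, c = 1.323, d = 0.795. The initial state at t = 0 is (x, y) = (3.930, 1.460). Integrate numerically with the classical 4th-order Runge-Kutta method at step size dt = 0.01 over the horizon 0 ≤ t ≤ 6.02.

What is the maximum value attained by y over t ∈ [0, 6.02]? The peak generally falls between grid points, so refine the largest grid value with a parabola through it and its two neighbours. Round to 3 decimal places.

max y = 4.106

t=0.000: state=(3.930, 1.460)
step 1 (dt=0.01): k1=(0.446, 2.630), k2=(0.411, 2.656), k3=(0.410, 2.656), k4=(0.375, 2.683); state += dt/6·(k1+2k2+2k3+k4)
t=0.010: state=(3.934, 1.487)
t=0.020: state=(3.937, 1.514)
t=0.030: state=(3.940, 1.541)
continuing one RK4 step at a time; state shown every 20 steps (Δt=0.2):
t=0.200: state=(3.859, 2.091)
t=0.400: state=(3.432, 2.878)
t=0.600: state=(2.739, 3.615)
t=0.800: state=(2.013, 4.044)
t=1.000: state=(1.434, 4.072)
t=1.200: state=(1.041, 3.797)
t=1.400: state=(0.794, 3.366)
t=1.600: state=(0.646, 2.894)
t=1.800: state=(0.560, 2.443)
t=2.000: state=(0.514, 2.041)
t=2.200: state=(0.498, 1.698)
t=2.400: state=(0.503, 1.410)
t=2.600: state=(0.527, 1.175)
t=2.800: state=(0.568, 0.983)
t=3.000: state=(0.627, 0.830)
t=3.200: state=(0.706, 0.708)
t=3.400: state=(0.807, 0.613)
t=3.600: state=(0.932, 0.540)
t=3.800: state=(1.086, 0.486)
t=4.000: state=(1.274, 0.450)
t=4.200: state=(1.500, 0.430)
t=4.400: state=(1.769, 0.428)
t=4.600: state=(2.083, 0.446)
t=4.800: state=(2.444, 0.490)
t=5.000: state=(2.842, 0.572)
t=5.200: state=(3.256, 0.714)
t=5.400: state=(3.637, 0.948)
t=5.600: state=(3.897, 1.328)
t=5.800: state=(3.911, 1.904)
t=6.000: state=(3.578, 2.663)
t=6.020: state=(3.525, 2.744)
largest grid value and its neighbours: y(0.900)=4.10538, y(0.910)=4.10607, y(0.920)=4.10584
parabola through these three points peaks at t≈0.912 with y≈4.10610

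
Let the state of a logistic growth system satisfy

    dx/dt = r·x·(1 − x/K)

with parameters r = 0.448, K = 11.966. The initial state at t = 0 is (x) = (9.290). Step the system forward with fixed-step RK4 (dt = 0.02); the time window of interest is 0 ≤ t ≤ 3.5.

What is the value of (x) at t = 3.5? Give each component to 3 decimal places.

t=0.000: state=(9.290)
step 1 (dt=0.02): k1=(0.931), k2=(0.928), k3=(0.928), k4=(0.926); state += dt/6·(k1+2k2+2k3+k4)
t=0.020: state=(9.309)
t=0.040: state=(9.327)
t=0.060: state=(9.345)
continuing one RK4 step at a time; state shown every 10 steps (Δt=0.2):
t=0.200: state=(9.472)
t=0.400: state=(9.644)
t=0.600: state=(9.807)
t=0.800: state=(9.961)
t=1.000: state=(10.106)
t=1.200: state=(10.243)
t=1.400: state=(10.371)
t=1.600: state=(10.490)
t=1.800: state=(10.602)
t=2.000: state=(10.707)
t=2.200: state=(10.804)
t=2.400: state=(10.895)
t=2.600: state=(10.979)
t=2.800: state=(11.057)
t=3.000: state=(11.130)
t=3.200: state=(11.197)
t=3.400: state=(11.259)
t=3.500: state=(11.288)

(x) = (11.288)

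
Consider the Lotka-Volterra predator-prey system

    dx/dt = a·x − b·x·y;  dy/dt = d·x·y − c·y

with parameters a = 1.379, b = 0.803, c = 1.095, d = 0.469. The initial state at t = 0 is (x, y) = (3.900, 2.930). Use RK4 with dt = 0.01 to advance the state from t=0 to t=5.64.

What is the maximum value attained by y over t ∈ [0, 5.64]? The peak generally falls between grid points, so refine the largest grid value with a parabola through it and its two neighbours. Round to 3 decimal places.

max y = 3.400

t=0.000: state=(3.900, 2.930)
step 1 (dt=0.01): k1=(-3.798, 2.151), k2=(-3.813, 2.133), k3=(-3.812, 2.132), k4=(-3.827, 2.114); state += dt/6·(k1+2k2+2k3+k4)
t=0.010: state=(3.862, 2.951)
t=0.020: state=(3.823, 2.972)
t=0.030: state=(3.785, 2.993)
continuing one RK4 step at a time; state shown every 20 steps (Δt=0.2):
t=0.200: state=(3.115, 3.271)
t=0.400: state=(2.395, 3.399)
t=0.600: state=(1.835, 3.325)
t=0.800: state=(1.440, 3.111)
t=1.000: state=(1.177, 2.823)
t=1.200: state=(1.011, 2.511)
t=1.400: state=(0.912, 2.207)
t=1.600: state=(0.863, 1.926)
t=1.800: state=(0.851, 1.676)
t=2.000: state=(0.872, 1.460)
t=2.200: state=(0.923, 1.275)
t=2.400: state=(1.004, 1.121)
t=2.600: state=(1.116, 0.994)
t=2.800: state=(1.265, 0.893)
t=3.000: state=(1.453, 0.815)
t=3.200: state=(1.688, 0.758)
t=3.400: state=(1.975, 0.723)
t=3.600: state=(2.321, 0.710)
t=3.800: state=(2.726, 0.722)
t=4.000: state=(3.189, 0.765)
t=4.200: state=(3.694, 0.849)
t=4.400: state=(4.203, 0.988)
t=4.600: state=(4.650, 1.203)
t=4.800: state=(4.932, 1.517)
t=5.000: state=(4.930, 1.941)
t=5.200: state=(4.571, 2.441)
t=5.400: state=(3.911, 2.924)
t=5.600: state=(3.126, 3.268)
t=5.640: state=(2.972, 3.312)
largest grid value and its neighbours: y(0.410)=3.39989, y(0.420)=3.40009, y(0.430)=3.39978
parabola through these three points peaks at t≈0.419 with y≈3.40009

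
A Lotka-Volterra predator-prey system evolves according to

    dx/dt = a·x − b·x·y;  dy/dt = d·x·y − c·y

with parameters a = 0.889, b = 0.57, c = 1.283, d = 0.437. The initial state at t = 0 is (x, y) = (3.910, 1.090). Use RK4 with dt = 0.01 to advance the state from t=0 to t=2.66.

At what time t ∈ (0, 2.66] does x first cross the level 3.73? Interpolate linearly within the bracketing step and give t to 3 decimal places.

t=0.000: state=(3.910, 1.090)
step 1 (dt=0.01): k1=(1.047, 0.464), k2=(1.043, 0.467), k3=(1.043, 0.467), k4=(1.039, 0.471); state += dt/6·(k1+2k2+2k3+k4)
t=0.010: state=(3.920, 1.095)
t=0.020: state=(3.931, 1.099)
t=0.030: state=(3.941, 1.104)
continuing one RK4 step at a time; state shown every 10 steps (Δt=0.1):
t=0.100: state=(4.011, 1.140)
t=0.200: state=(4.101, 1.197)
t=0.300: state=(4.179, 1.262)
t=0.400: state=(4.242, 1.334)
t=0.500: state=(4.287, 1.414)
t=0.600: state=(4.312, 1.501)
t=0.700: state=(4.315, 1.594)
t=0.800: state=(4.295, 1.693)
t=0.900: state=(4.250, 1.795)
t=1.000: state=(4.181, 1.898)
t=1.100: state=(4.089, 2.001)
t=1.200: state=(3.977, 2.099)
t=1.300: state=(3.846, 2.190)
t=1.380: state=(3.731, 2.257)
next step: t=1.390: state=(3.716, 2.265) — x has crossed 3.73
linear interpolation between t=1.380 (3.73114) and t=1.390 (3.71626) → t≈1.381

t = 1.381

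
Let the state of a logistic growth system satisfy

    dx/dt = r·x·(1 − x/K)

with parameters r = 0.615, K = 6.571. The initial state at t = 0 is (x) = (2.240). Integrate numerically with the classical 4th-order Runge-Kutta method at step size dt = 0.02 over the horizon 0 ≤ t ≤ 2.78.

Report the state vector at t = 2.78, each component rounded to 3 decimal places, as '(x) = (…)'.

(x) = (4.868)

t=0.000: state=(2.240)
step 1 (dt=0.02): k1=(0.908), k2=(0.910), k3=(0.910), k4=(0.912); state += dt/6·(k1+2k2+2k3+k4)
t=0.020: state=(2.258)
t=0.040: state=(2.276)
t=0.060: state=(2.295)
continuing one RK4 step at a time; state shown every 5 steps (Δt=0.1):
t=0.100: state=(2.332)
t=0.200: state=(2.425)
t=0.300: state=(2.520)
t=0.400: state=(2.616)
t=0.500: state=(2.713)
t=0.600: state=(2.812)
t=0.700: state=(2.911)
t=0.800: state=(3.011)
t=0.900: state=(3.112)
t=1.000: state=(3.213)
t=1.100: state=(3.314)
t=1.200: state=(3.415)
t=1.300: state=(3.515)
t=1.400: state=(3.616)
t=1.500: state=(3.715)
t=1.600: state=(3.814)
t=1.700: state=(3.912)
t=1.800: state=(4.009)
t=1.900: state=(4.104)
t=2.000: state=(4.198)
t=2.100: state=(4.291)
t=2.200: state=(4.381)
t=2.300: state=(4.470)
t=2.400: state=(4.557)
t=2.500: state=(4.642)
t=2.600: state=(4.725)
t=2.700: state=(4.805)
t=2.780: state=(4.868)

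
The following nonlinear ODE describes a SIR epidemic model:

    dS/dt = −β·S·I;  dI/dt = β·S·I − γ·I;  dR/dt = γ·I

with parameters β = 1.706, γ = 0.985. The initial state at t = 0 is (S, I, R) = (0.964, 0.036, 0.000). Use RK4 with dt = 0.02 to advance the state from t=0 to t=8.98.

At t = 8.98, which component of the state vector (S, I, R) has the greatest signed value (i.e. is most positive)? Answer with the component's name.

largest component: R

t=0.000: state=(0.964, 0.036, 0.000)
step 1 (dt=0.02): k1=(-0.059, 0.024, 0.035), k2=(-0.060, 0.024, 0.036), k3=(-0.060, 0.024, 0.036), k4=(-0.060, 0.024, 0.036); state += dt/6·(k1+2k2+2k3+k4)
t=0.020: state=(0.963, 0.036, 0.001)
t=0.040: state=(0.962, 0.037, 0.001)
t=0.060: state=(0.960, 0.037, 0.002)
continuing one RK4 step at a time; state shown every 25 steps (Δt=0.5):
t=0.500: state=(0.930, 0.049, 0.021)
t=1.000: state=(0.885, 0.065, 0.049)
t=1.500: state=(0.831, 0.083, 0.086)
t=2.000: state=(0.768, 0.101, 0.131)
t=2.500: state=(0.700, 0.115, 0.184)
t=3.000: state=(0.632, 0.124, 0.244)
t=3.500: state=(0.568, 0.127, 0.306)
t=4.000: state=(0.510, 0.122, 0.367)
t=4.500: state=(0.461, 0.113, 0.425)
t=5.000: state=(0.421, 0.101, 0.478)
t=5.500: state=(0.389, 0.087, 0.524)
t=6.000: state=(0.363, 0.073, 0.564)
t=6.500: state=(0.343, 0.060, 0.597)
t=7.000: state=(0.327, 0.049, 0.623)
t=7.500: state=(0.315, 0.039, 0.645)
t=8.000: state=(0.306, 0.031, 0.663)
t=8.500: state=(0.299, 0.025, 0.676)
t=8.980: state=(0.293, 0.020, 0.687)
compare at T: S=0.293, I=0.020, R=0.687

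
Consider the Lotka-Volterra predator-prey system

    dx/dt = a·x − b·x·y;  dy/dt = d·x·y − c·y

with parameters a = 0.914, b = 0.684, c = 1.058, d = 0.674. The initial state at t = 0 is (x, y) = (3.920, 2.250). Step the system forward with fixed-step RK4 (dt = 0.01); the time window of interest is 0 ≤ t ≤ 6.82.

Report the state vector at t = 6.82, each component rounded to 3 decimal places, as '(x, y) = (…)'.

t=0.000: state=(3.920, 2.250)
step 1 (dt=0.01): k1=(-2.450, 3.564), k2=(-2.490, 3.574), k3=(-2.490, 3.573), k4=(-2.530, 3.582); state += dt/6·(k1+2k2+2k3+k4)
t=0.010: state=(3.895, 2.286)
t=0.020: state=(3.869, 2.322)
t=0.030: state=(3.843, 2.358)
continuing one RK4 step at a time; state shown every 25 steps (Δt=0.25):
t=0.250: state=(3.105, 3.137)
t=0.500: state=(2.152, 3.745)
t=0.750: state=(1.402, 3.863)
t=1.000: state=(0.927, 3.596)
t=1.250: state=(0.654, 3.146)
t=1.500: state=(0.500, 2.658)
t=1.750: state=(0.415, 2.203)
t=2.000: state=(0.371, 1.806)
t=2.250: state=(0.352, 1.473)
t=2.500: state=(0.353, 1.199)
t=2.750: state=(0.368, 0.978)
t=3.000: state=(0.398, 0.801)
t=3.250: state=(0.441, 0.659)
t=3.500: state=(0.500, 0.548)
t=3.750: state=(0.577, 0.460)
t=4.000: state=(0.674, 0.393)
t=4.250: state=(0.796, 0.341)
t=4.500: state=(0.947, 0.303)
t=4.750: state=(1.133, 0.277)
t=5.000: state=(1.360, 0.262)
t=5.250: state=(1.635, 0.259)
t=5.500: state=(1.964, 0.269)
t=5.750: state=(2.353, 0.296)
t=6.000: state=(2.799, 0.351)
t=6.250: state=(3.287, 0.450)
t=6.500: state=(3.774, 0.626)
t=6.750: state=(4.159, 0.940)
t=6.820: state=(4.226, 1.064)

(x, y) = (4.226, 1.064)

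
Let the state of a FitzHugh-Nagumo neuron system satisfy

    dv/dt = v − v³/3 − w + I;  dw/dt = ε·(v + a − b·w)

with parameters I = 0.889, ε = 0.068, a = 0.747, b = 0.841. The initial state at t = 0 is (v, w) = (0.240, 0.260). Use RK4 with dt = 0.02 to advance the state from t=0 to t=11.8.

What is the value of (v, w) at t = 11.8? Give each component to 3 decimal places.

t=0.000: state=(0.240, 0.260)
step 1 (dt=0.02): k1=(0.864, 0.052), k2=(0.872, 0.053), k3=(0.872, 0.053), k4=(0.880, 0.053); state += dt/6·(k1+2k2+2k3+k4)
t=0.020: state=(0.257, 0.261)
t=0.040: state=(0.275, 0.262)
t=0.060: state=(0.293, 0.263)
continuing one RK4 step at a time; state shown every 25 steps (Δt=0.5):
t=0.500: state=(0.766, 0.294)
t=1.000: state=(1.365, 0.347)
t=1.500: state=(1.743, 0.415)
t=2.000: state=(1.866, 0.489)
t=2.500: state=(1.882, 0.564)
t=3.000: state=(1.865, 0.636)
t=3.500: state=(1.840, 0.705)
t=4.000: state=(1.813, 0.771)
t=4.500: state=(1.785, 0.835)
t=5.000: state=(1.757, 0.896)
t=5.500: state=(1.728, 0.954)
t=6.000: state=(1.700, 1.009)
t=6.500: state=(1.671, 1.063)
t=7.000: state=(1.642, 1.113)
t=7.500: state=(1.613, 1.161)
t=8.000: state=(1.584, 1.207)
t=8.500: state=(1.554, 1.251)
t=9.000: state=(1.525, 1.292)
t=9.500: state=(1.494, 1.331)
t=10.000: state=(1.464, 1.368)
t=10.500: state=(1.433, 1.404)
t=11.000: state=(1.402, 1.436)
t=11.500: state=(1.369, 1.467)
t=11.800: state=(1.350, 1.485)

(v, w) = (1.350, 1.485)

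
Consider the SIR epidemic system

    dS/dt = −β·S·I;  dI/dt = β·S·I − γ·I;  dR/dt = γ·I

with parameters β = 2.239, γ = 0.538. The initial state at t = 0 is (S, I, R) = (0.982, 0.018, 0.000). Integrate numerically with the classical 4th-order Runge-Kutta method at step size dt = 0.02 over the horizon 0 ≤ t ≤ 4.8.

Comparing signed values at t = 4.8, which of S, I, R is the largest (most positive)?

t=0.000: state=(0.982, 0.018, 0.000)
step 1 (dt=0.02): k1=(-0.040, 0.030, 0.010), k2=(-0.040, 0.030, 0.010), k3=(-0.040, 0.030, 0.010), k4=(-0.041, 0.031, 0.010); state += dt/6·(k1+2k2+2k3+k4)
t=0.020: state=(0.981, 0.019, 0.000)
t=0.040: state=(0.980, 0.019, 0.000)
t=0.060: state=(0.980, 0.020, 0.001)
continuing one RK4 step at a time; state shown every 10 steps (Δt=0.2):
t=0.200: state=(0.973, 0.025, 0.002)
t=0.400: state=(0.960, 0.035, 0.005)
t=0.600: state=(0.942, 0.048, 0.010)
t=0.800: state=(0.919, 0.065, 0.016)
t=1.000: state=(0.888, 0.087, 0.024)
t=1.200: state=(0.849, 0.116, 0.035)
t=1.400: state=(0.800, 0.151, 0.049)
t=1.600: state=(0.741, 0.191, 0.068)
t=1.800: state=(0.674, 0.236, 0.090)
t=2.000: state=(0.600, 0.282, 0.118)
t=2.200: state=(0.524, 0.325, 0.151)
t=2.400: state=(0.449, 0.363, 0.188)
t=2.600: state=(0.379, 0.392, 0.229)
t=2.800: state=(0.316, 0.411, 0.272)
t=3.000: state=(0.263, 0.420, 0.317)
t=3.200: state=(0.217, 0.420, 0.362)
t=3.400: state=(0.180, 0.412, 0.407)
t=3.600: state=(0.150, 0.399, 0.451)
t=3.800: state=(0.126, 0.381, 0.493)
t=4.000: state=(0.107, 0.360, 0.533)
t=4.200: state=(0.091, 0.338, 0.570)
t=4.400: state=(0.079, 0.315, 0.605)
t=4.600: state=(0.069, 0.293, 0.638)
t=4.800: state=(0.061, 0.271, 0.669)
compare at T: S=0.061, I=0.271, R=0.669

largest component: R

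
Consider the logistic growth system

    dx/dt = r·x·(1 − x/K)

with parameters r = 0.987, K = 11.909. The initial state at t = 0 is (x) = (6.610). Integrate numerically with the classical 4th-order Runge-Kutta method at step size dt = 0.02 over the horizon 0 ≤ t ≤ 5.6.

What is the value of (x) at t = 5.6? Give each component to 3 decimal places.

(x) = (11.871)

t=0.000: state=(6.610)
step 1 (dt=0.02): k1=(2.903), k2=(2.900), k3=(2.900), k4=(2.896); state += dt/6·(k1+2k2+2k3+k4)
t=0.020: state=(6.668)
t=0.040: state=(6.726)
t=0.060: state=(6.784)
continuing one RK4 step at a time; state shown every 10 steps (Δt=0.2):
t=0.200: state=(7.183)
t=0.400: state=(7.732)
t=0.600: state=(8.251)
t=0.800: state=(8.731)
t=1.000: state=(9.169)
t=1.200: state=(9.564)
t=1.400: state=(9.913)
t=1.600: state=(10.220)
t=1.800: state=(10.486)
t=2.000: state=(10.716)
t=2.200: state=(10.912)
t=2.400: state=(11.078)
t=2.600: state=(11.218)
t=2.800: state=(11.336)
t=3.000: state=(11.434)
t=3.200: state=(11.517)
t=3.400: state=(11.585)
t=3.600: state=(11.642)
t=3.800: state=(11.689)
t=4.000: state=(11.728)
t=4.200: state=(11.760)
t=4.400: state=(11.786)
t=4.600: state=(11.808)
t=4.800: state=(11.826)
t=5.000: state=(11.841)
t=5.200: state=(11.853)
t=5.400: state=(11.863)
t=5.600: state=(11.871)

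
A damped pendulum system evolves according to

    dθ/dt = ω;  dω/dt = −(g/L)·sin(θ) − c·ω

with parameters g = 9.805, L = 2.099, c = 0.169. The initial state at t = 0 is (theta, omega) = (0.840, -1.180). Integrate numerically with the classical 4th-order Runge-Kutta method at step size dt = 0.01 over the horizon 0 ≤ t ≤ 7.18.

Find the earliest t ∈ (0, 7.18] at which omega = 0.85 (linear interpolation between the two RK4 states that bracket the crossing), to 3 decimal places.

t = 1.474

t=0.000: state=(0.840, -1.180)
step 1 (dt=0.01): k1=(-1.180, -3.279), k2=(-1.196, -3.258), k3=(-1.196, -3.258), k4=(-1.213, -3.236); state += dt/6·(k1+2k2+2k3+k4)
t=0.010: state=(0.828, -1.213)
t=0.020: state=(0.816, -1.245)
t=0.030: state=(0.803, -1.276)
continuing one RK4 step at a time; state shown every 25 steps (Δt=0.25):
t=0.250: state=(0.456, -1.828)
t=0.500: state=(-0.033, -1.992)
t=0.750: state=(-0.493, -1.604)
t=1.000: state=(-0.803, -0.834)
t=1.250: state=(-0.899, 0.074)
t=1.470: state=(-0.797, 0.837)
next step: t=1.480: state=(-0.789, 0.869) — omega has crossed 0.85
linear interpolation between t=1.470 (0.83672) and t=1.480 (0.86856) → t≈1.474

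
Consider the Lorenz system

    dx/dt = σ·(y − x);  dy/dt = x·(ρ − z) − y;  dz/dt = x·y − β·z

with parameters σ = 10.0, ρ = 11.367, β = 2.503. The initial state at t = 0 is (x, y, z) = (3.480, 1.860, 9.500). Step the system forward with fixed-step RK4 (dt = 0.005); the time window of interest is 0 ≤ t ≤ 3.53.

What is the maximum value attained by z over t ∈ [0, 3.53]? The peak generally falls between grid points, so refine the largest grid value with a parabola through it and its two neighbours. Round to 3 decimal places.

t=0.000: state=(3.480, 1.860, 9.500)
step 1 (dt=0.005): k1=(-16.200, 4.637, -17.306), k2=(-15.679, 4.699, -17.233), k3=(-15.691, 4.700, -17.230), k4=(-15.180, 4.760, -17.156); state += dt/6·(k1+2k2+2k3+k4)
t=0.005: state=(3.402, 1.883, 9.414)
t=0.010: state=(3.328, 1.908, 9.328)
t=0.015: state=(3.259, 1.932, 9.244)
continuing one RK4 step at a time; state shown every 40 steps (Δt=0.2):
t=0.200: state=(2.787, 3.217, 6.854)
t=0.400: state=(4.518, 5.756, 6.750)
t=0.600: state=(6.902, 7.602, 10.707)
t=0.800: state=(6.060, 4.769, 13.256)
t=1.000: state=(3.809, 3.145, 10.775)
t=1.200: state=(3.509, 3.801, 8.384)
t=1.400: state=(4.722, 5.567, 8.125)
t=1.600: state=(6.243, 6.666, 10.567)
t=1.800: state=(5.813, 5.075, 12.230)
t=2.000: state=(4.372, 3.881, 10.789)
t=2.200: state=(4.105, 4.304, 9.132)
t=2.400: state=(4.948, 5.510, 9.046)
t=2.600: state=(5.854, 6.054, 10.630)
t=2.800: state=(5.518, 5.064, 11.535)
t=3.000: state=(4.635, 4.331, 10.610)
t=3.200: state=(4.496, 4.650, 9.557)
t=3.400: state=(5.079, 5.439, 9.617)
t=3.530: state=(5.484, 5.709, 10.253)
largest grid value and its neighbours: z(0.770)=13.31298, z(0.775)=13.31390, z(0.780)=13.31051
parabola through these three points peaks at t≈0.774 with z≈13.31408

max z = 13.314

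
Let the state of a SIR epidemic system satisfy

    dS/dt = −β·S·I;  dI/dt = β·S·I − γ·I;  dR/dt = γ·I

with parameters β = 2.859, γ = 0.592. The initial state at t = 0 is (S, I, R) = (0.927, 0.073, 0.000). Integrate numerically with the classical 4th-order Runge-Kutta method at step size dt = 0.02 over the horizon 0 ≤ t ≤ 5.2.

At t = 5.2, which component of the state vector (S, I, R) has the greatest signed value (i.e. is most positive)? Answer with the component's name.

t=0.000: state=(0.927, 0.073, 0.000)
step 1 (dt=0.02): k1=(-0.193, 0.150, 0.043), k2=(-0.197, 0.153, 0.044), k3=(-0.197, 0.153, 0.044), k4=(-0.201, 0.156, 0.045); state += dt/6·(k1+2k2+2k3+k4)
t=0.020: state=(0.923, 0.076, 0.001)
t=0.040: state=(0.919, 0.079, 0.002)
t=0.060: state=(0.915, 0.083, 0.003)
continuing one RK4 step at a time; state shown every 10 steps (Δt=0.2):
t=0.200: state=(0.881, 0.109, 0.011)
t=0.400: state=(0.817, 0.157, 0.026)
t=0.600: state=(0.734, 0.218, 0.048)
t=0.800: state=(0.636, 0.286, 0.078)
t=1.000: state=(0.529, 0.355, 0.116)
t=1.200: state=(0.424, 0.414, 0.162)
t=1.400: state=(0.331, 0.456, 0.213)
t=1.600: state=(0.253, 0.478, 0.269)
t=1.800: state=(0.192, 0.482, 0.326)
t=2.000: state=(0.146, 0.471, 0.382)
t=2.200: state=(0.112, 0.451, 0.437)
t=2.400: state=(0.087, 0.424, 0.489)
t=2.600: state=(0.069, 0.393, 0.537)
t=2.800: state=(0.056, 0.362, 0.582)
t=3.000: state=(0.046, 0.331, 0.623)
t=3.200: state=(0.038, 0.301, 0.661)
t=3.400: state=(0.032, 0.273, 0.695)
t=3.600: state=(0.028, 0.247, 0.725)
t=3.800: state=(0.024, 0.223, 0.753)
t=4.000: state=(0.022, 0.200, 0.778)
t=4.200: state=(0.019, 0.180, 0.801)
t=4.400: state=(0.018, 0.162, 0.821)
t=4.600: state=(0.016, 0.145, 0.839)
t=4.800: state=(0.015, 0.130, 0.855)
t=5.000: state=(0.014, 0.116, 0.870)
t=5.200: state=(0.013, 0.104, 0.883)
compare at T: S=0.013, I=0.104, R=0.883

largest component: R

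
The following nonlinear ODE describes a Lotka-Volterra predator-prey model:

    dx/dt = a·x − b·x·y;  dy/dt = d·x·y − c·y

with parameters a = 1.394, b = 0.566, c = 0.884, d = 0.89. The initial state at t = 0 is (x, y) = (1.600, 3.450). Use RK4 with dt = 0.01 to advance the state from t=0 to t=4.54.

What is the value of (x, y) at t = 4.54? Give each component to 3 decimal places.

t=0.000: state=(1.600, 3.450)
step 1 (dt=0.01): k1=(-0.894, 1.863), k2=(-0.900, 1.854), k3=(-0.900, 1.854), k4=(-0.906, 1.845); state += dt/6·(k1+2k2+2k3+k4)
t=0.010: state=(1.591, 3.469)
t=0.020: state=(1.582, 3.487)
t=0.030: state=(1.573, 3.505)
continuing one RK4 step at a time; state shown every 20 steps (Δt=0.2):
t=0.200: state=(1.403, 3.778)
t=0.400: state=(1.193, 3.989)
t=0.600: state=(0.999, 4.061)
t=0.800: state=(0.835, 4.004)
t=1.000: state=(0.707, 3.847)
t=1.200: state=(0.612, 3.623)
t=1.400: state=(0.544, 3.364)
t=1.600: state=(0.499, 3.092)
t=1.800: state=(0.472, 2.824)
t=2.000: state=(0.460, 2.571)
t=2.200: state=(0.460, 2.338)
t=2.400: state=(0.473, 2.128)
t=2.600: state=(0.496, 1.943)
t=2.800: state=(0.531, 1.784)
t=3.000: state=(0.578, 1.650)
t=3.200: state=(0.638, 1.540)
t=3.400: state=(0.712, 1.455)
t=3.600: state=(0.801, 1.394)
t=3.800: state=(0.905, 1.360)
t=4.000: state=(1.027, 1.353)
t=4.200: state=(1.163, 1.377)
t=4.400: state=(1.311, 1.438)
t=4.540: state=(1.418, 1.506)

(x, y) = (1.418, 1.506)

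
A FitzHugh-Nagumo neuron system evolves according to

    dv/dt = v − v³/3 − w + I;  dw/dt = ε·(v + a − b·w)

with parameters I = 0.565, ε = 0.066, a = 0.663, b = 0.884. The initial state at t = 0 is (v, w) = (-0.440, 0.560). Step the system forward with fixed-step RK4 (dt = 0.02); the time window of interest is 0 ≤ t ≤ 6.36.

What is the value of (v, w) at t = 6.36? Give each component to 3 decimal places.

t=0.000: state=(-0.440, 0.560)
step 1 (dt=0.02): k1=(-0.407, -0.018), k2=(-0.410, -0.018), k3=(-0.410, -0.018), k4=(-0.413, -0.018); state += dt/6·(k1+2k2+2k3+k4)
t=0.020: state=(-0.448, 0.560)
t=0.040: state=(-0.457, 0.559)
t=0.060: state=(-0.465, 0.559)
continuing one RK4 step at a time; state shown every 25 steps (Δt=0.5):
t=0.500: state=(-0.682, 0.547)
t=1.000: state=(-0.985, 0.526)
t=1.500: state=(-1.278, 0.496)
t=2.000: state=(-1.480, 0.458)
t=2.500: state=(-1.579, 0.416)
t=3.000: state=(-1.612, 0.374)
t=3.500: state=(-1.612, 0.332)
t=4.000: state=(-1.598, 0.292)
t=4.500: state=(-1.578, 0.253)
t=5.000: state=(-1.555, 0.217)
t=5.500: state=(-1.531, 0.182)
t=6.000: state=(-1.507, 0.149)
t=6.360: state=(-1.489, 0.126)

(v, w) = (-1.489, 0.126)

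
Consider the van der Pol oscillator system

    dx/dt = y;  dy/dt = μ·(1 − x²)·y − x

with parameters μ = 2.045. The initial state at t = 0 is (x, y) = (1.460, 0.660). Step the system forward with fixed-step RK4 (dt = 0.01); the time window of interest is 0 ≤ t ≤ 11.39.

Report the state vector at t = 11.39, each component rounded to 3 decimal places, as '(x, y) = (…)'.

(x, y) = (-1.837, 0.352)

t=0.000: state=(1.460, 0.660)
step 1 (dt=0.01): k1=(0.660, -2.987), k2=(0.645, -2.969), k3=(0.645, -2.969), k4=(0.630, -2.949); state += dt/6·(k1+2k2+2k3+k4)
t=0.010: state=(1.466, 0.630)
t=0.020: state=(1.473, 0.601)
t=0.030: state=(1.478, 0.572)
continuing one RK4 step at a time; state shown every 50 steps (Δt=0.5):
t=0.500: state=(1.517, -0.245)
t=1.000: state=(1.314, -0.540)
t=1.500: state=(0.966, -0.897)
t=2.000: state=(0.302, -1.999)
t=2.500: state=(-1.271, -3.598)
t=3.000: state=(-2.017, -0.029)
t=3.500: state=(-1.907, 0.322)
t=4.000: state=(-1.729, 0.390)
t=4.500: state=(-1.513, 0.482)
t=5.000: state=(-1.233, 0.661)
t=5.500: state=(-0.806, 1.133)
t=6.000: state=(0.096, 2.833)
t=6.500: state=(1.760, 2.041)
t=7.000: state=(2.002, -0.201)
t=7.500: state=(1.854, -0.346)
t=8.000: state=(1.665, -0.414)
t=8.500: state=(1.433, -0.525)
t=9.000: state=(1.120, -0.760)
t=9.500: state=(0.602, -1.455)
t=10.000: state=(-0.619, -3.685)
t=10.500: state=(-1.968, -0.689)
t=11.000: state=(-1.963, 0.281)
t=11.390: state=(-1.837, 0.352)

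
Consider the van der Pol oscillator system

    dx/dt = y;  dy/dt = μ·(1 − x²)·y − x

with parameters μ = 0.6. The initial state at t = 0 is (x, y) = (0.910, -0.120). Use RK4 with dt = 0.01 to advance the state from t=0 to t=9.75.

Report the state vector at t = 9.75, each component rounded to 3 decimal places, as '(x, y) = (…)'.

t=0.000: state=(0.910, -0.120)
step 1 (dt=0.01): k1=(-0.120, -0.922), k2=(-0.125, -0.922), k3=(-0.125, -0.922), k4=(-0.129, -0.922); state += dt/6·(k1+2k2+2k3+k4)
t=0.010: state=(0.909, -0.129)
t=0.020: state=(0.907, -0.138)
t=0.030: state=(0.906, -0.148)
continuing one RK4 step at a time; state shown every 50 steps (Δt=0.5):
t=0.500: state=(0.736, -0.574)
t=1.000: state=(0.337, -1.019)
t=1.500: state=(-0.275, -1.398)
t=2.000: state=(-0.985, -1.321)
t=2.500: state=(-1.469, -0.538)
t=3.000: state=(-1.524, 0.268)
t=3.500: state=(-1.246, 0.818)
t=4.000: state=(-0.713, 1.323)
t=4.500: state=(0.093, 1.902)
t=5.000: state=(1.105, 1.941)
t=5.500: state=(1.798, 0.712)
t=6.000: state=(1.866, -0.321)
t=6.500: state=(1.565, -0.837)
t=7.000: state=(1.041, -1.271)
t=7.500: state=(0.267, -1.853)
t=8.000: state=(-0.794, -2.263)
t=8.500: state=(-1.733, -1.231)
t=9.000: state=(-1.985, 0.097)
t=9.500: state=(-1.763, 0.712)
t=9.750: state=(-1.559, 0.913)

(x, y) = (-1.559, 0.913)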